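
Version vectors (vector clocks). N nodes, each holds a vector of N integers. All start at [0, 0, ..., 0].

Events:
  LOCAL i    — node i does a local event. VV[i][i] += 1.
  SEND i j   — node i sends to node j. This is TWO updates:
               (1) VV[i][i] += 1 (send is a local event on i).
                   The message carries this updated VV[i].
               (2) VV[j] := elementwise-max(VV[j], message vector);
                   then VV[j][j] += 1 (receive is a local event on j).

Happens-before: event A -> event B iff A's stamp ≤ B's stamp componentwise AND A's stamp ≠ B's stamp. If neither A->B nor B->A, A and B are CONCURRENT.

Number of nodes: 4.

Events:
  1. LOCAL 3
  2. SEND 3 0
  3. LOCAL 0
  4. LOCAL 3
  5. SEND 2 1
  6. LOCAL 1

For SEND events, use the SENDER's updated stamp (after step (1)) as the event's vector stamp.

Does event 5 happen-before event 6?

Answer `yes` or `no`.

Answer: yes

Derivation:
Initial: VV[0]=[0, 0, 0, 0]
Initial: VV[1]=[0, 0, 0, 0]
Initial: VV[2]=[0, 0, 0, 0]
Initial: VV[3]=[0, 0, 0, 0]
Event 1: LOCAL 3: VV[3][3]++ -> VV[3]=[0, 0, 0, 1]
Event 2: SEND 3->0: VV[3][3]++ -> VV[3]=[0, 0, 0, 2], msg_vec=[0, 0, 0, 2]; VV[0]=max(VV[0],msg_vec) then VV[0][0]++ -> VV[0]=[1, 0, 0, 2]
Event 3: LOCAL 0: VV[0][0]++ -> VV[0]=[2, 0, 0, 2]
Event 4: LOCAL 3: VV[3][3]++ -> VV[3]=[0, 0, 0, 3]
Event 5: SEND 2->1: VV[2][2]++ -> VV[2]=[0, 0, 1, 0], msg_vec=[0, 0, 1, 0]; VV[1]=max(VV[1],msg_vec) then VV[1][1]++ -> VV[1]=[0, 1, 1, 0]
Event 6: LOCAL 1: VV[1][1]++ -> VV[1]=[0, 2, 1, 0]
Event 5 stamp: [0, 0, 1, 0]
Event 6 stamp: [0, 2, 1, 0]
[0, 0, 1, 0] <= [0, 2, 1, 0]? True. Equal? False. Happens-before: True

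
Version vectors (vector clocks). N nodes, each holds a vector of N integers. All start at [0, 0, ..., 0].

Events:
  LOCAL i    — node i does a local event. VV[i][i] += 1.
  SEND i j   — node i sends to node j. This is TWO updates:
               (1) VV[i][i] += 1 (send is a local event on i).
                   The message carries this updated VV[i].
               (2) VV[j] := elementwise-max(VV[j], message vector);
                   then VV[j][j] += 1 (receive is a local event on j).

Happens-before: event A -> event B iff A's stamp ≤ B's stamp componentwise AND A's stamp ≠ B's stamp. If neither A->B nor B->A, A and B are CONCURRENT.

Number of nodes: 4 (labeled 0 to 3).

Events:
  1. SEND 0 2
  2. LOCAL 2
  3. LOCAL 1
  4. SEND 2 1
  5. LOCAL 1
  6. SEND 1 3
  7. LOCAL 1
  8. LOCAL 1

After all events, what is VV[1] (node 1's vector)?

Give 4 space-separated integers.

Answer: 1 6 3 0

Derivation:
Initial: VV[0]=[0, 0, 0, 0]
Initial: VV[1]=[0, 0, 0, 0]
Initial: VV[2]=[0, 0, 0, 0]
Initial: VV[3]=[0, 0, 0, 0]
Event 1: SEND 0->2: VV[0][0]++ -> VV[0]=[1, 0, 0, 0], msg_vec=[1, 0, 0, 0]; VV[2]=max(VV[2],msg_vec) then VV[2][2]++ -> VV[2]=[1, 0, 1, 0]
Event 2: LOCAL 2: VV[2][2]++ -> VV[2]=[1, 0, 2, 0]
Event 3: LOCAL 1: VV[1][1]++ -> VV[1]=[0, 1, 0, 0]
Event 4: SEND 2->1: VV[2][2]++ -> VV[2]=[1, 0, 3, 0], msg_vec=[1, 0, 3, 0]; VV[1]=max(VV[1],msg_vec) then VV[1][1]++ -> VV[1]=[1, 2, 3, 0]
Event 5: LOCAL 1: VV[1][1]++ -> VV[1]=[1, 3, 3, 0]
Event 6: SEND 1->3: VV[1][1]++ -> VV[1]=[1, 4, 3, 0], msg_vec=[1, 4, 3, 0]; VV[3]=max(VV[3],msg_vec) then VV[3][3]++ -> VV[3]=[1, 4, 3, 1]
Event 7: LOCAL 1: VV[1][1]++ -> VV[1]=[1, 5, 3, 0]
Event 8: LOCAL 1: VV[1][1]++ -> VV[1]=[1, 6, 3, 0]
Final vectors: VV[0]=[1, 0, 0, 0]; VV[1]=[1, 6, 3, 0]; VV[2]=[1, 0, 3, 0]; VV[3]=[1, 4, 3, 1]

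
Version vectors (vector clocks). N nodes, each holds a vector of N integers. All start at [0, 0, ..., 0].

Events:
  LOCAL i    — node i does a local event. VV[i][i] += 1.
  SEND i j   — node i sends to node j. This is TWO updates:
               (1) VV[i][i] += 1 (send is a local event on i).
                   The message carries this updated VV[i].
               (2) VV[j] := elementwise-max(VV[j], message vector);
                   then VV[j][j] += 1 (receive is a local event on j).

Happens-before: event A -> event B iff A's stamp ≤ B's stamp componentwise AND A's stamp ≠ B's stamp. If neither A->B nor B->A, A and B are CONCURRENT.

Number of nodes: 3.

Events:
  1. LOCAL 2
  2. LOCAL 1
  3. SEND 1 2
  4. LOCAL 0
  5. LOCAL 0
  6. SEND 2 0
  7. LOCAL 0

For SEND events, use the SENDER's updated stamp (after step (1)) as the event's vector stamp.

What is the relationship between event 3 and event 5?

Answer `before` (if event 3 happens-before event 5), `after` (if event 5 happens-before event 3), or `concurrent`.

Initial: VV[0]=[0, 0, 0]
Initial: VV[1]=[0, 0, 0]
Initial: VV[2]=[0, 0, 0]
Event 1: LOCAL 2: VV[2][2]++ -> VV[2]=[0, 0, 1]
Event 2: LOCAL 1: VV[1][1]++ -> VV[1]=[0, 1, 0]
Event 3: SEND 1->2: VV[1][1]++ -> VV[1]=[0, 2, 0], msg_vec=[0, 2, 0]; VV[2]=max(VV[2],msg_vec) then VV[2][2]++ -> VV[2]=[0, 2, 2]
Event 4: LOCAL 0: VV[0][0]++ -> VV[0]=[1, 0, 0]
Event 5: LOCAL 0: VV[0][0]++ -> VV[0]=[2, 0, 0]
Event 6: SEND 2->0: VV[2][2]++ -> VV[2]=[0, 2, 3], msg_vec=[0, 2, 3]; VV[0]=max(VV[0],msg_vec) then VV[0][0]++ -> VV[0]=[3, 2, 3]
Event 7: LOCAL 0: VV[0][0]++ -> VV[0]=[4, 2, 3]
Event 3 stamp: [0, 2, 0]
Event 5 stamp: [2, 0, 0]
[0, 2, 0] <= [2, 0, 0]? False
[2, 0, 0] <= [0, 2, 0]? False
Relation: concurrent

Answer: concurrent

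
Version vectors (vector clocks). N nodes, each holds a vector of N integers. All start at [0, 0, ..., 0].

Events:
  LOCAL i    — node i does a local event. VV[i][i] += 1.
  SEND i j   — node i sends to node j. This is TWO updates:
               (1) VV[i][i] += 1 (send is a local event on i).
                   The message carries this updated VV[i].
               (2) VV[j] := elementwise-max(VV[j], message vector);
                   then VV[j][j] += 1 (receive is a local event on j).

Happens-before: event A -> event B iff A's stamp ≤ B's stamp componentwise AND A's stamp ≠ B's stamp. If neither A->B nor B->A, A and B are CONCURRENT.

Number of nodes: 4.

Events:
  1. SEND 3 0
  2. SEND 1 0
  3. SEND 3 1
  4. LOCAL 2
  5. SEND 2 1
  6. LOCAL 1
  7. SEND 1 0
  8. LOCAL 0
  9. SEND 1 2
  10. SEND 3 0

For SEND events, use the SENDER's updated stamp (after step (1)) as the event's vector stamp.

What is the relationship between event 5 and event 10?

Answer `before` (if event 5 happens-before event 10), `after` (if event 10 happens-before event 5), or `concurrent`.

Answer: concurrent

Derivation:
Initial: VV[0]=[0, 0, 0, 0]
Initial: VV[1]=[0, 0, 0, 0]
Initial: VV[2]=[0, 0, 0, 0]
Initial: VV[3]=[0, 0, 0, 0]
Event 1: SEND 3->0: VV[3][3]++ -> VV[3]=[0, 0, 0, 1], msg_vec=[0, 0, 0, 1]; VV[0]=max(VV[0],msg_vec) then VV[0][0]++ -> VV[0]=[1, 0, 0, 1]
Event 2: SEND 1->0: VV[1][1]++ -> VV[1]=[0, 1, 0, 0], msg_vec=[0, 1, 0, 0]; VV[0]=max(VV[0],msg_vec) then VV[0][0]++ -> VV[0]=[2, 1, 0, 1]
Event 3: SEND 3->1: VV[3][3]++ -> VV[3]=[0, 0, 0, 2], msg_vec=[0, 0, 0, 2]; VV[1]=max(VV[1],msg_vec) then VV[1][1]++ -> VV[1]=[0, 2, 0, 2]
Event 4: LOCAL 2: VV[2][2]++ -> VV[2]=[0, 0, 1, 0]
Event 5: SEND 2->1: VV[2][2]++ -> VV[2]=[0, 0, 2, 0], msg_vec=[0, 0, 2, 0]; VV[1]=max(VV[1],msg_vec) then VV[1][1]++ -> VV[1]=[0, 3, 2, 2]
Event 6: LOCAL 1: VV[1][1]++ -> VV[1]=[0, 4, 2, 2]
Event 7: SEND 1->0: VV[1][1]++ -> VV[1]=[0, 5, 2, 2], msg_vec=[0, 5, 2, 2]; VV[0]=max(VV[0],msg_vec) then VV[0][0]++ -> VV[0]=[3, 5, 2, 2]
Event 8: LOCAL 0: VV[0][0]++ -> VV[0]=[4, 5, 2, 2]
Event 9: SEND 1->2: VV[1][1]++ -> VV[1]=[0, 6, 2, 2], msg_vec=[0, 6, 2, 2]; VV[2]=max(VV[2],msg_vec) then VV[2][2]++ -> VV[2]=[0, 6, 3, 2]
Event 10: SEND 3->0: VV[3][3]++ -> VV[3]=[0, 0, 0, 3], msg_vec=[0, 0, 0, 3]; VV[0]=max(VV[0],msg_vec) then VV[0][0]++ -> VV[0]=[5, 5, 2, 3]
Event 5 stamp: [0, 0, 2, 0]
Event 10 stamp: [0, 0, 0, 3]
[0, 0, 2, 0] <= [0, 0, 0, 3]? False
[0, 0, 0, 3] <= [0, 0, 2, 0]? False
Relation: concurrent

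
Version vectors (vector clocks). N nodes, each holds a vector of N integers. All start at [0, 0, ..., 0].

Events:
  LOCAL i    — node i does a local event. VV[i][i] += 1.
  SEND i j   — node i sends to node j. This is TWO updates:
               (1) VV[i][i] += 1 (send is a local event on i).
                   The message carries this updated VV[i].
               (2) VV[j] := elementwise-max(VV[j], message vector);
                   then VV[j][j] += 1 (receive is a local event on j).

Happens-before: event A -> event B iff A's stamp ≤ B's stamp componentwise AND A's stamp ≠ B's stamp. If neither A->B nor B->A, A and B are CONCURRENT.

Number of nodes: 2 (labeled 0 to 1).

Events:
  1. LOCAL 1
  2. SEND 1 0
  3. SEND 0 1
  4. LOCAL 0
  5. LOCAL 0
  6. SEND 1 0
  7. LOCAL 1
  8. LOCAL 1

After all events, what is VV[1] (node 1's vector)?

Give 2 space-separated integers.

Initial: VV[0]=[0, 0]
Initial: VV[1]=[0, 0]
Event 1: LOCAL 1: VV[1][1]++ -> VV[1]=[0, 1]
Event 2: SEND 1->0: VV[1][1]++ -> VV[1]=[0, 2], msg_vec=[0, 2]; VV[0]=max(VV[0],msg_vec) then VV[0][0]++ -> VV[0]=[1, 2]
Event 3: SEND 0->1: VV[0][0]++ -> VV[0]=[2, 2], msg_vec=[2, 2]; VV[1]=max(VV[1],msg_vec) then VV[1][1]++ -> VV[1]=[2, 3]
Event 4: LOCAL 0: VV[0][0]++ -> VV[0]=[3, 2]
Event 5: LOCAL 0: VV[0][0]++ -> VV[0]=[4, 2]
Event 6: SEND 1->0: VV[1][1]++ -> VV[1]=[2, 4], msg_vec=[2, 4]; VV[0]=max(VV[0],msg_vec) then VV[0][0]++ -> VV[0]=[5, 4]
Event 7: LOCAL 1: VV[1][1]++ -> VV[1]=[2, 5]
Event 8: LOCAL 1: VV[1][1]++ -> VV[1]=[2, 6]
Final vectors: VV[0]=[5, 4]; VV[1]=[2, 6]

Answer: 2 6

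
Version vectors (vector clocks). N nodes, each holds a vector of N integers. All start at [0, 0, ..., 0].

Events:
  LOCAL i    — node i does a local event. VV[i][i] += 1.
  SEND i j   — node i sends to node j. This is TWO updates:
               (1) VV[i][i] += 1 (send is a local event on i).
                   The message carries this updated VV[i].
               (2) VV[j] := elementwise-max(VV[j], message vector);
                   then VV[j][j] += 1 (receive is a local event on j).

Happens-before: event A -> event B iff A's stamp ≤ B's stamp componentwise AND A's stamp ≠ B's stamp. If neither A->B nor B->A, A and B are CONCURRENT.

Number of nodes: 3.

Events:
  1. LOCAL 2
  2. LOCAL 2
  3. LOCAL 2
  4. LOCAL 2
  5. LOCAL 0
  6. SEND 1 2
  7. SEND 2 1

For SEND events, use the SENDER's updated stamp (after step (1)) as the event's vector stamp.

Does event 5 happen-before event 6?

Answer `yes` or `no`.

Initial: VV[0]=[0, 0, 0]
Initial: VV[1]=[0, 0, 0]
Initial: VV[2]=[0, 0, 0]
Event 1: LOCAL 2: VV[2][2]++ -> VV[2]=[0, 0, 1]
Event 2: LOCAL 2: VV[2][2]++ -> VV[2]=[0, 0, 2]
Event 3: LOCAL 2: VV[2][2]++ -> VV[2]=[0, 0, 3]
Event 4: LOCAL 2: VV[2][2]++ -> VV[2]=[0, 0, 4]
Event 5: LOCAL 0: VV[0][0]++ -> VV[0]=[1, 0, 0]
Event 6: SEND 1->2: VV[1][1]++ -> VV[1]=[0, 1, 0], msg_vec=[0, 1, 0]; VV[2]=max(VV[2],msg_vec) then VV[2][2]++ -> VV[2]=[0, 1, 5]
Event 7: SEND 2->1: VV[2][2]++ -> VV[2]=[0, 1, 6], msg_vec=[0, 1, 6]; VV[1]=max(VV[1],msg_vec) then VV[1][1]++ -> VV[1]=[0, 2, 6]
Event 5 stamp: [1, 0, 0]
Event 6 stamp: [0, 1, 0]
[1, 0, 0] <= [0, 1, 0]? False. Equal? False. Happens-before: False

Answer: no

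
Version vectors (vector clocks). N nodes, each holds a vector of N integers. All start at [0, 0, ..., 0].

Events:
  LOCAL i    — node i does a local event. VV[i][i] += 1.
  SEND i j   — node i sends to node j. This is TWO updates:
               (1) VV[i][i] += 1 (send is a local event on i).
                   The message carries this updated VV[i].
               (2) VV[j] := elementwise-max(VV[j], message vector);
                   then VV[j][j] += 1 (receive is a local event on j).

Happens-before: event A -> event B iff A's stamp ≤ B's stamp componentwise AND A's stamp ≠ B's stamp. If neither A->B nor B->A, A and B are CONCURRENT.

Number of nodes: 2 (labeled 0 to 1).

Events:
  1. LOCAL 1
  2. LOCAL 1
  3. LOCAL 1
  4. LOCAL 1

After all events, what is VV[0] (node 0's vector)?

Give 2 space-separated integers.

Answer: 0 0

Derivation:
Initial: VV[0]=[0, 0]
Initial: VV[1]=[0, 0]
Event 1: LOCAL 1: VV[1][1]++ -> VV[1]=[0, 1]
Event 2: LOCAL 1: VV[1][1]++ -> VV[1]=[0, 2]
Event 3: LOCAL 1: VV[1][1]++ -> VV[1]=[0, 3]
Event 4: LOCAL 1: VV[1][1]++ -> VV[1]=[0, 4]
Final vectors: VV[0]=[0, 0]; VV[1]=[0, 4]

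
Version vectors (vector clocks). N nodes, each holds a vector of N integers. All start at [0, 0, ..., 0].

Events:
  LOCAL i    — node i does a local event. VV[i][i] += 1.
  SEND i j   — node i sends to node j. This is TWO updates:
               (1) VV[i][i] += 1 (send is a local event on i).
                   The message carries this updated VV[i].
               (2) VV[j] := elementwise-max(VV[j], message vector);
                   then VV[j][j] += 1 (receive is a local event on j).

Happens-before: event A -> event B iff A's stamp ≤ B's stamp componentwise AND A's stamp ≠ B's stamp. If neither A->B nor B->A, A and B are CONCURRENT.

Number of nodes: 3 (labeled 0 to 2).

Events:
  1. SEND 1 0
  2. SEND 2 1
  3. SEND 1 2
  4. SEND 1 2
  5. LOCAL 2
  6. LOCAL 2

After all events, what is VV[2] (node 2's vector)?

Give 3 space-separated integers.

Answer: 0 4 5

Derivation:
Initial: VV[0]=[0, 0, 0]
Initial: VV[1]=[0, 0, 0]
Initial: VV[2]=[0, 0, 0]
Event 1: SEND 1->0: VV[1][1]++ -> VV[1]=[0, 1, 0], msg_vec=[0, 1, 0]; VV[0]=max(VV[0],msg_vec) then VV[0][0]++ -> VV[0]=[1, 1, 0]
Event 2: SEND 2->1: VV[2][2]++ -> VV[2]=[0, 0, 1], msg_vec=[0, 0, 1]; VV[1]=max(VV[1],msg_vec) then VV[1][1]++ -> VV[1]=[0, 2, 1]
Event 3: SEND 1->2: VV[1][1]++ -> VV[1]=[0, 3, 1], msg_vec=[0, 3, 1]; VV[2]=max(VV[2],msg_vec) then VV[2][2]++ -> VV[2]=[0, 3, 2]
Event 4: SEND 1->2: VV[1][1]++ -> VV[1]=[0, 4, 1], msg_vec=[0, 4, 1]; VV[2]=max(VV[2],msg_vec) then VV[2][2]++ -> VV[2]=[0, 4, 3]
Event 5: LOCAL 2: VV[2][2]++ -> VV[2]=[0, 4, 4]
Event 6: LOCAL 2: VV[2][2]++ -> VV[2]=[0, 4, 5]
Final vectors: VV[0]=[1, 1, 0]; VV[1]=[0, 4, 1]; VV[2]=[0, 4, 5]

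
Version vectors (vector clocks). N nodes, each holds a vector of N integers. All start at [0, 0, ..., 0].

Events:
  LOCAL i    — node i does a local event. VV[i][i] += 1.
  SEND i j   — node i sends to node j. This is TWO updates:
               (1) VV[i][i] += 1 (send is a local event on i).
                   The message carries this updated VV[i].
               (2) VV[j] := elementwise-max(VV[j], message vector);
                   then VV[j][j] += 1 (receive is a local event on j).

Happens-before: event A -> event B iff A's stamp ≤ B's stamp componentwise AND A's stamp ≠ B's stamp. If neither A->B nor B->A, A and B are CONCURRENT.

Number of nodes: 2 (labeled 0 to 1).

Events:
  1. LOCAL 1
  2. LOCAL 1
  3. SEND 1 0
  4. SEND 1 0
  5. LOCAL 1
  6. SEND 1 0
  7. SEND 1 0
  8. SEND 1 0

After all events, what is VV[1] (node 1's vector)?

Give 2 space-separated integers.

Answer: 0 8

Derivation:
Initial: VV[0]=[0, 0]
Initial: VV[1]=[0, 0]
Event 1: LOCAL 1: VV[1][1]++ -> VV[1]=[0, 1]
Event 2: LOCAL 1: VV[1][1]++ -> VV[1]=[0, 2]
Event 3: SEND 1->0: VV[1][1]++ -> VV[1]=[0, 3], msg_vec=[0, 3]; VV[0]=max(VV[0],msg_vec) then VV[0][0]++ -> VV[0]=[1, 3]
Event 4: SEND 1->0: VV[1][1]++ -> VV[1]=[0, 4], msg_vec=[0, 4]; VV[0]=max(VV[0],msg_vec) then VV[0][0]++ -> VV[0]=[2, 4]
Event 5: LOCAL 1: VV[1][1]++ -> VV[1]=[0, 5]
Event 6: SEND 1->0: VV[1][1]++ -> VV[1]=[0, 6], msg_vec=[0, 6]; VV[0]=max(VV[0],msg_vec) then VV[0][0]++ -> VV[0]=[3, 6]
Event 7: SEND 1->0: VV[1][1]++ -> VV[1]=[0, 7], msg_vec=[0, 7]; VV[0]=max(VV[0],msg_vec) then VV[0][0]++ -> VV[0]=[4, 7]
Event 8: SEND 1->0: VV[1][1]++ -> VV[1]=[0, 8], msg_vec=[0, 8]; VV[0]=max(VV[0],msg_vec) then VV[0][0]++ -> VV[0]=[5, 8]
Final vectors: VV[0]=[5, 8]; VV[1]=[0, 8]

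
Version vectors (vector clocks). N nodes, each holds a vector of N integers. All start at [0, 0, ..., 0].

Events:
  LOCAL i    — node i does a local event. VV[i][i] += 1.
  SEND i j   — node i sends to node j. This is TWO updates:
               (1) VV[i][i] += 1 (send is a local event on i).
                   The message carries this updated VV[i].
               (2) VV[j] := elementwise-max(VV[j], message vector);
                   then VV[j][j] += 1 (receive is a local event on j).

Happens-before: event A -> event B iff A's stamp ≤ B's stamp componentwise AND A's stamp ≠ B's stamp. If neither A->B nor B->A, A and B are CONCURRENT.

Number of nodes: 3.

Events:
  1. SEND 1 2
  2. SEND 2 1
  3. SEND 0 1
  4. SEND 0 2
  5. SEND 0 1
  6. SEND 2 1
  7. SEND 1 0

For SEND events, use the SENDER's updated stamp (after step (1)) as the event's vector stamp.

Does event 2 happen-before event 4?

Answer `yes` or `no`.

Answer: no

Derivation:
Initial: VV[0]=[0, 0, 0]
Initial: VV[1]=[0, 0, 0]
Initial: VV[2]=[0, 0, 0]
Event 1: SEND 1->2: VV[1][1]++ -> VV[1]=[0, 1, 0], msg_vec=[0, 1, 0]; VV[2]=max(VV[2],msg_vec) then VV[2][2]++ -> VV[2]=[0, 1, 1]
Event 2: SEND 2->1: VV[2][2]++ -> VV[2]=[0, 1, 2], msg_vec=[0, 1, 2]; VV[1]=max(VV[1],msg_vec) then VV[1][1]++ -> VV[1]=[0, 2, 2]
Event 3: SEND 0->1: VV[0][0]++ -> VV[0]=[1, 0, 0], msg_vec=[1, 0, 0]; VV[1]=max(VV[1],msg_vec) then VV[1][1]++ -> VV[1]=[1, 3, 2]
Event 4: SEND 0->2: VV[0][0]++ -> VV[0]=[2, 0, 0], msg_vec=[2, 0, 0]; VV[2]=max(VV[2],msg_vec) then VV[2][2]++ -> VV[2]=[2, 1, 3]
Event 5: SEND 0->1: VV[0][0]++ -> VV[0]=[3, 0, 0], msg_vec=[3, 0, 0]; VV[1]=max(VV[1],msg_vec) then VV[1][1]++ -> VV[1]=[3, 4, 2]
Event 6: SEND 2->1: VV[2][2]++ -> VV[2]=[2, 1, 4], msg_vec=[2, 1, 4]; VV[1]=max(VV[1],msg_vec) then VV[1][1]++ -> VV[1]=[3, 5, 4]
Event 7: SEND 1->0: VV[1][1]++ -> VV[1]=[3, 6, 4], msg_vec=[3, 6, 4]; VV[0]=max(VV[0],msg_vec) then VV[0][0]++ -> VV[0]=[4, 6, 4]
Event 2 stamp: [0, 1, 2]
Event 4 stamp: [2, 0, 0]
[0, 1, 2] <= [2, 0, 0]? False. Equal? False. Happens-before: False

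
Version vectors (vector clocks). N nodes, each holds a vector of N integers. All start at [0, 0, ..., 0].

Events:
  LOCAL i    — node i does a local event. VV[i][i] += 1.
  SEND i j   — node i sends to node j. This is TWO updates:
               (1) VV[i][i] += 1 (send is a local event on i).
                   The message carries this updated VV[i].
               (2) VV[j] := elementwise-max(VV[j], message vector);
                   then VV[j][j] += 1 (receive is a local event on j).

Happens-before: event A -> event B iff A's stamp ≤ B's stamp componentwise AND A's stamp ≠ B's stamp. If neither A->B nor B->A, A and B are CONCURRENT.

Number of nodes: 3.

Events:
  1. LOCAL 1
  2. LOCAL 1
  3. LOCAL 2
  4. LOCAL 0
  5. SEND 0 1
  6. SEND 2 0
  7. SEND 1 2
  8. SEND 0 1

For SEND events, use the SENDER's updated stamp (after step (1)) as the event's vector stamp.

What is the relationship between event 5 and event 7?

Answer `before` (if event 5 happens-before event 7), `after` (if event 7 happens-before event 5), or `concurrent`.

Answer: before

Derivation:
Initial: VV[0]=[0, 0, 0]
Initial: VV[1]=[0, 0, 0]
Initial: VV[2]=[0, 0, 0]
Event 1: LOCAL 1: VV[1][1]++ -> VV[1]=[0, 1, 0]
Event 2: LOCAL 1: VV[1][1]++ -> VV[1]=[0, 2, 0]
Event 3: LOCAL 2: VV[2][2]++ -> VV[2]=[0, 0, 1]
Event 4: LOCAL 0: VV[0][0]++ -> VV[0]=[1, 0, 0]
Event 5: SEND 0->1: VV[0][0]++ -> VV[0]=[2, 0, 0], msg_vec=[2, 0, 0]; VV[1]=max(VV[1],msg_vec) then VV[1][1]++ -> VV[1]=[2, 3, 0]
Event 6: SEND 2->0: VV[2][2]++ -> VV[2]=[0, 0, 2], msg_vec=[0, 0, 2]; VV[0]=max(VV[0],msg_vec) then VV[0][0]++ -> VV[0]=[3, 0, 2]
Event 7: SEND 1->2: VV[1][1]++ -> VV[1]=[2, 4, 0], msg_vec=[2, 4, 0]; VV[2]=max(VV[2],msg_vec) then VV[2][2]++ -> VV[2]=[2, 4, 3]
Event 8: SEND 0->1: VV[0][0]++ -> VV[0]=[4, 0, 2], msg_vec=[4, 0, 2]; VV[1]=max(VV[1],msg_vec) then VV[1][1]++ -> VV[1]=[4, 5, 2]
Event 5 stamp: [2, 0, 0]
Event 7 stamp: [2, 4, 0]
[2, 0, 0] <= [2, 4, 0]? True
[2, 4, 0] <= [2, 0, 0]? False
Relation: before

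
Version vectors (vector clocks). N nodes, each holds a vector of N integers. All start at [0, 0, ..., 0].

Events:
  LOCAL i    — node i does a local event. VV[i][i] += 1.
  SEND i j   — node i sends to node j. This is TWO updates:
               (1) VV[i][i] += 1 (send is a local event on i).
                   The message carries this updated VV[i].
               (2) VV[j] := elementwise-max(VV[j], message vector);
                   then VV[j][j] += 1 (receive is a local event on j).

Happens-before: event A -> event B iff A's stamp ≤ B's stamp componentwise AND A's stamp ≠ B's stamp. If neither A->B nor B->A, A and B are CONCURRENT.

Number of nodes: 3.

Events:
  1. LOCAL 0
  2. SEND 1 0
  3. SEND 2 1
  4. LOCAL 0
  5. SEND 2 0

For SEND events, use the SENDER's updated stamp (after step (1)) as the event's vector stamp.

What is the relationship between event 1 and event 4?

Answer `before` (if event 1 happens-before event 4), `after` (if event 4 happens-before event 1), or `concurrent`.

Answer: before

Derivation:
Initial: VV[0]=[0, 0, 0]
Initial: VV[1]=[0, 0, 0]
Initial: VV[2]=[0, 0, 0]
Event 1: LOCAL 0: VV[0][0]++ -> VV[0]=[1, 0, 0]
Event 2: SEND 1->0: VV[1][1]++ -> VV[1]=[0, 1, 0], msg_vec=[0, 1, 0]; VV[0]=max(VV[0],msg_vec) then VV[0][0]++ -> VV[0]=[2, 1, 0]
Event 3: SEND 2->1: VV[2][2]++ -> VV[2]=[0, 0, 1], msg_vec=[0, 0, 1]; VV[1]=max(VV[1],msg_vec) then VV[1][1]++ -> VV[1]=[0, 2, 1]
Event 4: LOCAL 0: VV[0][0]++ -> VV[0]=[3, 1, 0]
Event 5: SEND 2->0: VV[2][2]++ -> VV[2]=[0, 0, 2], msg_vec=[0, 0, 2]; VV[0]=max(VV[0],msg_vec) then VV[0][0]++ -> VV[0]=[4, 1, 2]
Event 1 stamp: [1, 0, 0]
Event 4 stamp: [3, 1, 0]
[1, 0, 0] <= [3, 1, 0]? True
[3, 1, 0] <= [1, 0, 0]? False
Relation: before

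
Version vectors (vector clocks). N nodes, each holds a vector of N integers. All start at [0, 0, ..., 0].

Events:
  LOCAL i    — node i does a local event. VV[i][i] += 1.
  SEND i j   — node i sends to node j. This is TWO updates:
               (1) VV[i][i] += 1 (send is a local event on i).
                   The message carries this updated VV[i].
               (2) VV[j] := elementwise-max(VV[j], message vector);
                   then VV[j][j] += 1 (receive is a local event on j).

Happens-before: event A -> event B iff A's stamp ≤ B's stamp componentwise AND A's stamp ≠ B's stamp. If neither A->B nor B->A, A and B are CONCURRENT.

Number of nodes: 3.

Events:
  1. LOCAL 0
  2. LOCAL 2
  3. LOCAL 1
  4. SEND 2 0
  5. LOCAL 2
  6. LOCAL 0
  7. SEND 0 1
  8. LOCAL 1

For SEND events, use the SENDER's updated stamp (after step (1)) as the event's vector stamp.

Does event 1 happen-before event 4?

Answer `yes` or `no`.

Answer: no

Derivation:
Initial: VV[0]=[0, 0, 0]
Initial: VV[1]=[0, 0, 0]
Initial: VV[2]=[0, 0, 0]
Event 1: LOCAL 0: VV[0][0]++ -> VV[0]=[1, 0, 0]
Event 2: LOCAL 2: VV[2][2]++ -> VV[2]=[0, 0, 1]
Event 3: LOCAL 1: VV[1][1]++ -> VV[1]=[0, 1, 0]
Event 4: SEND 2->0: VV[2][2]++ -> VV[2]=[0, 0, 2], msg_vec=[0, 0, 2]; VV[0]=max(VV[0],msg_vec) then VV[0][0]++ -> VV[0]=[2, 0, 2]
Event 5: LOCAL 2: VV[2][2]++ -> VV[2]=[0, 0, 3]
Event 6: LOCAL 0: VV[0][0]++ -> VV[0]=[3, 0, 2]
Event 7: SEND 0->1: VV[0][0]++ -> VV[0]=[4, 0, 2], msg_vec=[4, 0, 2]; VV[1]=max(VV[1],msg_vec) then VV[1][1]++ -> VV[1]=[4, 2, 2]
Event 8: LOCAL 1: VV[1][1]++ -> VV[1]=[4, 3, 2]
Event 1 stamp: [1, 0, 0]
Event 4 stamp: [0, 0, 2]
[1, 0, 0] <= [0, 0, 2]? False. Equal? False. Happens-before: False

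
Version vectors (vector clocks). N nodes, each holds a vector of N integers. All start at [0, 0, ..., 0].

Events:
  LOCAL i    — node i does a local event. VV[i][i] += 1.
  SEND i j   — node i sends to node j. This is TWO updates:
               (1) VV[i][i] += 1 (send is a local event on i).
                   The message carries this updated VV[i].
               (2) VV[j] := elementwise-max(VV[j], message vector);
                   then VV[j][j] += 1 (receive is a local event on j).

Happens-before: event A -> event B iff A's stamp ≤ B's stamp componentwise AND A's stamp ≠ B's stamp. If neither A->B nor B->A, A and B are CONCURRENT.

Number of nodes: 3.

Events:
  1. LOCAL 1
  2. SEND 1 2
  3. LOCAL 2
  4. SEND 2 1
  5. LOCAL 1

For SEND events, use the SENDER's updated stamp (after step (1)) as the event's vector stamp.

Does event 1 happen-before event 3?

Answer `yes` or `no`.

Answer: yes

Derivation:
Initial: VV[0]=[0, 0, 0]
Initial: VV[1]=[0, 0, 0]
Initial: VV[2]=[0, 0, 0]
Event 1: LOCAL 1: VV[1][1]++ -> VV[1]=[0, 1, 0]
Event 2: SEND 1->2: VV[1][1]++ -> VV[1]=[0, 2, 0], msg_vec=[0, 2, 0]; VV[2]=max(VV[2],msg_vec) then VV[2][2]++ -> VV[2]=[0, 2, 1]
Event 3: LOCAL 2: VV[2][2]++ -> VV[2]=[0, 2, 2]
Event 4: SEND 2->1: VV[2][2]++ -> VV[2]=[0, 2, 3], msg_vec=[0, 2, 3]; VV[1]=max(VV[1],msg_vec) then VV[1][1]++ -> VV[1]=[0, 3, 3]
Event 5: LOCAL 1: VV[1][1]++ -> VV[1]=[0, 4, 3]
Event 1 stamp: [0, 1, 0]
Event 3 stamp: [0, 2, 2]
[0, 1, 0] <= [0, 2, 2]? True. Equal? False. Happens-before: True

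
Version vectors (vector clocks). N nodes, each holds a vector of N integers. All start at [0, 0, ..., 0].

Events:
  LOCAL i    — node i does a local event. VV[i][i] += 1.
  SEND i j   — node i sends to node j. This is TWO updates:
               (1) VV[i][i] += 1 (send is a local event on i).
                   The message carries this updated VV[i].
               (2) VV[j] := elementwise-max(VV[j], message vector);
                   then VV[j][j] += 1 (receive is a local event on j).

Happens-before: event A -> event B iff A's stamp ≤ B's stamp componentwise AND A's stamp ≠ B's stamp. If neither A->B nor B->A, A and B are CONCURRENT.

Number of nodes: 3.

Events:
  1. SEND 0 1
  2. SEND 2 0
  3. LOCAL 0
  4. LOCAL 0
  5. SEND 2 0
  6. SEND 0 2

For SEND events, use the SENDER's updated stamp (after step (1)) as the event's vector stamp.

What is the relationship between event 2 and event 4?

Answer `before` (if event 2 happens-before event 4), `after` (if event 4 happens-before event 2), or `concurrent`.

Answer: before

Derivation:
Initial: VV[0]=[0, 0, 0]
Initial: VV[1]=[0, 0, 0]
Initial: VV[2]=[0, 0, 0]
Event 1: SEND 0->1: VV[0][0]++ -> VV[0]=[1, 0, 0], msg_vec=[1, 0, 0]; VV[1]=max(VV[1],msg_vec) then VV[1][1]++ -> VV[1]=[1, 1, 0]
Event 2: SEND 2->0: VV[2][2]++ -> VV[2]=[0, 0, 1], msg_vec=[0, 0, 1]; VV[0]=max(VV[0],msg_vec) then VV[0][0]++ -> VV[0]=[2, 0, 1]
Event 3: LOCAL 0: VV[0][0]++ -> VV[0]=[3, 0, 1]
Event 4: LOCAL 0: VV[0][0]++ -> VV[0]=[4, 0, 1]
Event 5: SEND 2->0: VV[2][2]++ -> VV[2]=[0, 0, 2], msg_vec=[0, 0, 2]; VV[0]=max(VV[0],msg_vec) then VV[0][0]++ -> VV[0]=[5, 0, 2]
Event 6: SEND 0->2: VV[0][0]++ -> VV[0]=[6, 0, 2], msg_vec=[6, 0, 2]; VV[2]=max(VV[2],msg_vec) then VV[2][2]++ -> VV[2]=[6, 0, 3]
Event 2 stamp: [0, 0, 1]
Event 4 stamp: [4, 0, 1]
[0, 0, 1] <= [4, 0, 1]? True
[4, 0, 1] <= [0, 0, 1]? False
Relation: before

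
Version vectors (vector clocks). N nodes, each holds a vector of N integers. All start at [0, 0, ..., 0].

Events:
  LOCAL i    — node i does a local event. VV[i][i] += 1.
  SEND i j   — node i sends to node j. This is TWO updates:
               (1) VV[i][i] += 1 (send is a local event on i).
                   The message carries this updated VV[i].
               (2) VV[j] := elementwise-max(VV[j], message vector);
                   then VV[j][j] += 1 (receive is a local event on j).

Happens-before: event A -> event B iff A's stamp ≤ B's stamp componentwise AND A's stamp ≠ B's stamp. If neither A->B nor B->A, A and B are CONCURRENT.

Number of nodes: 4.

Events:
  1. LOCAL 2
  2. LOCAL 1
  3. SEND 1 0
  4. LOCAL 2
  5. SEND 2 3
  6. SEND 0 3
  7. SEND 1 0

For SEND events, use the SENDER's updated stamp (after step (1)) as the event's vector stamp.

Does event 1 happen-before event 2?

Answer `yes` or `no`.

Answer: no

Derivation:
Initial: VV[0]=[0, 0, 0, 0]
Initial: VV[1]=[0, 0, 0, 0]
Initial: VV[2]=[0, 0, 0, 0]
Initial: VV[3]=[0, 0, 0, 0]
Event 1: LOCAL 2: VV[2][2]++ -> VV[2]=[0, 0, 1, 0]
Event 2: LOCAL 1: VV[1][1]++ -> VV[1]=[0, 1, 0, 0]
Event 3: SEND 1->0: VV[1][1]++ -> VV[1]=[0, 2, 0, 0], msg_vec=[0, 2, 0, 0]; VV[0]=max(VV[0],msg_vec) then VV[0][0]++ -> VV[0]=[1, 2, 0, 0]
Event 4: LOCAL 2: VV[2][2]++ -> VV[2]=[0, 0, 2, 0]
Event 5: SEND 2->3: VV[2][2]++ -> VV[2]=[0, 0, 3, 0], msg_vec=[0, 0, 3, 0]; VV[3]=max(VV[3],msg_vec) then VV[3][3]++ -> VV[3]=[0, 0, 3, 1]
Event 6: SEND 0->3: VV[0][0]++ -> VV[0]=[2, 2, 0, 0], msg_vec=[2, 2, 0, 0]; VV[3]=max(VV[3],msg_vec) then VV[3][3]++ -> VV[3]=[2, 2, 3, 2]
Event 7: SEND 1->0: VV[1][1]++ -> VV[1]=[0, 3, 0, 0], msg_vec=[0, 3, 0, 0]; VV[0]=max(VV[0],msg_vec) then VV[0][0]++ -> VV[0]=[3, 3, 0, 0]
Event 1 stamp: [0, 0, 1, 0]
Event 2 stamp: [0, 1, 0, 0]
[0, 0, 1, 0] <= [0, 1, 0, 0]? False. Equal? False. Happens-before: False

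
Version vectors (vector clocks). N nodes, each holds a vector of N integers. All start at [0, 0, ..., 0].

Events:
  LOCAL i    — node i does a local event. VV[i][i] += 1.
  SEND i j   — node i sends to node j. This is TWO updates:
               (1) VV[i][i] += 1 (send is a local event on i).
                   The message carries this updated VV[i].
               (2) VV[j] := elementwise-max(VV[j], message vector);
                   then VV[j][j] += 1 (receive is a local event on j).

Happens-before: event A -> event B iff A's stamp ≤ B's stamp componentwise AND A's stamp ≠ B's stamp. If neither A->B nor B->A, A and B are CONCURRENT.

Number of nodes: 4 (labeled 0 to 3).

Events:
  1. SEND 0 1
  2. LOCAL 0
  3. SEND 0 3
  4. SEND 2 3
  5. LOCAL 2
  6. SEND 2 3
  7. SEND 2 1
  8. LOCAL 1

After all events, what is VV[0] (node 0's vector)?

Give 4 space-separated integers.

Answer: 3 0 0 0

Derivation:
Initial: VV[0]=[0, 0, 0, 0]
Initial: VV[1]=[0, 0, 0, 0]
Initial: VV[2]=[0, 0, 0, 0]
Initial: VV[3]=[0, 0, 0, 0]
Event 1: SEND 0->1: VV[0][0]++ -> VV[0]=[1, 0, 0, 0], msg_vec=[1, 0, 0, 0]; VV[1]=max(VV[1],msg_vec) then VV[1][1]++ -> VV[1]=[1, 1, 0, 0]
Event 2: LOCAL 0: VV[0][0]++ -> VV[0]=[2, 0, 0, 0]
Event 3: SEND 0->3: VV[0][0]++ -> VV[0]=[3, 0, 0, 0], msg_vec=[3, 0, 0, 0]; VV[3]=max(VV[3],msg_vec) then VV[3][3]++ -> VV[3]=[3, 0, 0, 1]
Event 4: SEND 2->3: VV[2][2]++ -> VV[2]=[0, 0, 1, 0], msg_vec=[0, 0, 1, 0]; VV[3]=max(VV[3],msg_vec) then VV[3][3]++ -> VV[3]=[3, 0, 1, 2]
Event 5: LOCAL 2: VV[2][2]++ -> VV[2]=[0, 0, 2, 0]
Event 6: SEND 2->3: VV[2][2]++ -> VV[2]=[0, 0, 3, 0], msg_vec=[0, 0, 3, 0]; VV[3]=max(VV[3],msg_vec) then VV[3][3]++ -> VV[3]=[3, 0, 3, 3]
Event 7: SEND 2->1: VV[2][2]++ -> VV[2]=[0, 0, 4, 0], msg_vec=[0, 0, 4, 0]; VV[1]=max(VV[1],msg_vec) then VV[1][1]++ -> VV[1]=[1, 2, 4, 0]
Event 8: LOCAL 1: VV[1][1]++ -> VV[1]=[1, 3, 4, 0]
Final vectors: VV[0]=[3, 0, 0, 0]; VV[1]=[1, 3, 4, 0]; VV[2]=[0, 0, 4, 0]; VV[3]=[3, 0, 3, 3]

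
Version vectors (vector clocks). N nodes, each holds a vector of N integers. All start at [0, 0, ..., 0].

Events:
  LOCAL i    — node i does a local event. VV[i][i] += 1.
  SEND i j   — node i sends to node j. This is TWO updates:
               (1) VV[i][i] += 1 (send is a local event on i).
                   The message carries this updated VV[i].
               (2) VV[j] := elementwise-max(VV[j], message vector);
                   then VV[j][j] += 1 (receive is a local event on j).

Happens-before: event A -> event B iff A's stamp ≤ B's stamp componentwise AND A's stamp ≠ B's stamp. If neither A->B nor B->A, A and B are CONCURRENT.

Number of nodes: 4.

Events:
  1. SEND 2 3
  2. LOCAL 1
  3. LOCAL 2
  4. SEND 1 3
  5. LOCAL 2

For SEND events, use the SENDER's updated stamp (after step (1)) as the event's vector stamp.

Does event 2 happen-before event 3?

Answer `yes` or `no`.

Answer: no

Derivation:
Initial: VV[0]=[0, 0, 0, 0]
Initial: VV[1]=[0, 0, 0, 0]
Initial: VV[2]=[0, 0, 0, 0]
Initial: VV[3]=[0, 0, 0, 0]
Event 1: SEND 2->3: VV[2][2]++ -> VV[2]=[0, 0, 1, 0], msg_vec=[0, 0, 1, 0]; VV[3]=max(VV[3],msg_vec) then VV[3][3]++ -> VV[3]=[0, 0, 1, 1]
Event 2: LOCAL 1: VV[1][1]++ -> VV[1]=[0, 1, 0, 0]
Event 3: LOCAL 2: VV[2][2]++ -> VV[2]=[0, 0, 2, 0]
Event 4: SEND 1->3: VV[1][1]++ -> VV[1]=[0, 2, 0, 0], msg_vec=[0, 2, 0, 0]; VV[3]=max(VV[3],msg_vec) then VV[3][3]++ -> VV[3]=[0, 2, 1, 2]
Event 5: LOCAL 2: VV[2][2]++ -> VV[2]=[0, 0, 3, 0]
Event 2 stamp: [0, 1, 0, 0]
Event 3 stamp: [0, 0, 2, 0]
[0, 1, 0, 0] <= [0, 0, 2, 0]? False. Equal? False. Happens-before: False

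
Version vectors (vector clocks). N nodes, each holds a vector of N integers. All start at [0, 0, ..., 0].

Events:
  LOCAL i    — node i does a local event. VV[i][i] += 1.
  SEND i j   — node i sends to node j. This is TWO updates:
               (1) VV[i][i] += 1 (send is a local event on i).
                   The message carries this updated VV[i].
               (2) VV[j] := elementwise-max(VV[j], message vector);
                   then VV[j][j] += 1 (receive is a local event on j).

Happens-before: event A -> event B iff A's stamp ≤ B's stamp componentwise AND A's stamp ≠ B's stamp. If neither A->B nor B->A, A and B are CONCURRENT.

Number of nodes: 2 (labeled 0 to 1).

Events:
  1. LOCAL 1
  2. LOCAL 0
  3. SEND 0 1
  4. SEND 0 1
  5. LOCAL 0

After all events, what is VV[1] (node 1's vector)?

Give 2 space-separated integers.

Answer: 3 3

Derivation:
Initial: VV[0]=[0, 0]
Initial: VV[1]=[0, 0]
Event 1: LOCAL 1: VV[1][1]++ -> VV[1]=[0, 1]
Event 2: LOCAL 0: VV[0][0]++ -> VV[0]=[1, 0]
Event 3: SEND 0->1: VV[0][0]++ -> VV[0]=[2, 0], msg_vec=[2, 0]; VV[1]=max(VV[1],msg_vec) then VV[1][1]++ -> VV[1]=[2, 2]
Event 4: SEND 0->1: VV[0][0]++ -> VV[0]=[3, 0], msg_vec=[3, 0]; VV[1]=max(VV[1],msg_vec) then VV[1][1]++ -> VV[1]=[3, 3]
Event 5: LOCAL 0: VV[0][0]++ -> VV[0]=[4, 0]
Final vectors: VV[0]=[4, 0]; VV[1]=[3, 3]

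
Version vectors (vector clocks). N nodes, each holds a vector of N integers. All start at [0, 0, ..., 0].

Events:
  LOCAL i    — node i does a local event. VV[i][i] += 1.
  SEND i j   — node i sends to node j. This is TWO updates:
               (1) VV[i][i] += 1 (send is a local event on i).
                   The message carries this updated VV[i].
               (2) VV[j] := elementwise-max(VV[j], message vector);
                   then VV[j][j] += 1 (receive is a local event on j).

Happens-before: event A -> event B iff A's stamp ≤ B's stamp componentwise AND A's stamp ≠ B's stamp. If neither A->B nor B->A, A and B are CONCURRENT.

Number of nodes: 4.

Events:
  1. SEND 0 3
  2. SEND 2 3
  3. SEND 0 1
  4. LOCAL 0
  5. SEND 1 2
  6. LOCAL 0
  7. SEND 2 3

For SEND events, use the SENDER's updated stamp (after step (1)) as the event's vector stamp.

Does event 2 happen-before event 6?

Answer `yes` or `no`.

Answer: no

Derivation:
Initial: VV[0]=[0, 0, 0, 0]
Initial: VV[1]=[0, 0, 0, 0]
Initial: VV[2]=[0, 0, 0, 0]
Initial: VV[3]=[0, 0, 0, 0]
Event 1: SEND 0->3: VV[0][0]++ -> VV[0]=[1, 0, 0, 0], msg_vec=[1, 0, 0, 0]; VV[3]=max(VV[3],msg_vec) then VV[3][3]++ -> VV[3]=[1, 0, 0, 1]
Event 2: SEND 2->3: VV[2][2]++ -> VV[2]=[0, 0, 1, 0], msg_vec=[0, 0, 1, 0]; VV[3]=max(VV[3],msg_vec) then VV[3][3]++ -> VV[3]=[1, 0, 1, 2]
Event 3: SEND 0->1: VV[0][0]++ -> VV[0]=[2, 0, 0, 0], msg_vec=[2, 0, 0, 0]; VV[1]=max(VV[1],msg_vec) then VV[1][1]++ -> VV[1]=[2, 1, 0, 0]
Event 4: LOCAL 0: VV[0][0]++ -> VV[0]=[3, 0, 0, 0]
Event 5: SEND 1->2: VV[1][1]++ -> VV[1]=[2, 2, 0, 0], msg_vec=[2, 2, 0, 0]; VV[2]=max(VV[2],msg_vec) then VV[2][2]++ -> VV[2]=[2, 2, 2, 0]
Event 6: LOCAL 0: VV[0][0]++ -> VV[0]=[4, 0, 0, 0]
Event 7: SEND 2->3: VV[2][2]++ -> VV[2]=[2, 2, 3, 0], msg_vec=[2, 2, 3, 0]; VV[3]=max(VV[3],msg_vec) then VV[3][3]++ -> VV[3]=[2, 2, 3, 3]
Event 2 stamp: [0, 0, 1, 0]
Event 6 stamp: [4, 0, 0, 0]
[0, 0, 1, 0] <= [4, 0, 0, 0]? False. Equal? False. Happens-before: False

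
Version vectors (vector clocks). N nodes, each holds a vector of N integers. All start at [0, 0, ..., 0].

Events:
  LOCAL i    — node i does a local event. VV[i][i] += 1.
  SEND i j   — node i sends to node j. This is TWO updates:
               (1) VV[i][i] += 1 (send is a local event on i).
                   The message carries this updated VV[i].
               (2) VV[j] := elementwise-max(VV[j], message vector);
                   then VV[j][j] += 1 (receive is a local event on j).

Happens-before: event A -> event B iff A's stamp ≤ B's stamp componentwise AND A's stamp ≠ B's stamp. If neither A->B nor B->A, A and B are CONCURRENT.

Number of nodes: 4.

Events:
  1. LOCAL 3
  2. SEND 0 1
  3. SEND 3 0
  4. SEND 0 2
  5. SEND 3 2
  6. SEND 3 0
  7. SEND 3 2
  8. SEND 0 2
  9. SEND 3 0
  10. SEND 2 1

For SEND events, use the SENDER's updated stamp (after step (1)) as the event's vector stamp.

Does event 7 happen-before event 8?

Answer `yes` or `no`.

Initial: VV[0]=[0, 0, 0, 0]
Initial: VV[1]=[0, 0, 0, 0]
Initial: VV[2]=[0, 0, 0, 0]
Initial: VV[3]=[0, 0, 0, 0]
Event 1: LOCAL 3: VV[3][3]++ -> VV[3]=[0, 0, 0, 1]
Event 2: SEND 0->1: VV[0][0]++ -> VV[0]=[1, 0, 0, 0], msg_vec=[1, 0, 0, 0]; VV[1]=max(VV[1],msg_vec) then VV[1][1]++ -> VV[1]=[1, 1, 0, 0]
Event 3: SEND 3->0: VV[3][3]++ -> VV[3]=[0, 0, 0, 2], msg_vec=[0, 0, 0, 2]; VV[0]=max(VV[0],msg_vec) then VV[0][0]++ -> VV[0]=[2, 0, 0, 2]
Event 4: SEND 0->2: VV[0][0]++ -> VV[0]=[3, 0, 0, 2], msg_vec=[3, 0, 0, 2]; VV[2]=max(VV[2],msg_vec) then VV[2][2]++ -> VV[2]=[3, 0, 1, 2]
Event 5: SEND 3->2: VV[3][3]++ -> VV[3]=[0, 0, 0, 3], msg_vec=[0, 0, 0, 3]; VV[2]=max(VV[2],msg_vec) then VV[2][2]++ -> VV[2]=[3, 0, 2, 3]
Event 6: SEND 3->0: VV[3][3]++ -> VV[3]=[0, 0, 0, 4], msg_vec=[0, 0, 0, 4]; VV[0]=max(VV[0],msg_vec) then VV[0][0]++ -> VV[0]=[4, 0, 0, 4]
Event 7: SEND 3->2: VV[3][3]++ -> VV[3]=[0, 0, 0, 5], msg_vec=[0, 0, 0, 5]; VV[2]=max(VV[2],msg_vec) then VV[2][2]++ -> VV[2]=[3, 0, 3, 5]
Event 8: SEND 0->2: VV[0][0]++ -> VV[0]=[5, 0, 0, 4], msg_vec=[5, 0, 0, 4]; VV[2]=max(VV[2],msg_vec) then VV[2][2]++ -> VV[2]=[5, 0, 4, 5]
Event 9: SEND 3->0: VV[3][3]++ -> VV[3]=[0, 0, 0, 6], msg_vec=[0, 0, 0, 6]; VV[0]=max(VV[0],msg_vec) then VV[0][0]++ -> VV[0]=[6, 0, 0, 6]
Event 10: SEND 2->1: VV[2][2]++ -> VV[2]=[5, 0, 5, 5], msg_vec=[5, 0, 5, 5]; VV[1]=max(VV[1],msg_vec) then VV[1][1]++ -> VV[1]=[5, 2, 5, 5]
Event 7 stamp: [0, 0, 0, 5]
Event 8 stamp: [5, 0, 0, 4]
[0, 0, 0, 5] <= [5, 0, 0, 4]? False. Equal? False. Happens-before: False

Answer: no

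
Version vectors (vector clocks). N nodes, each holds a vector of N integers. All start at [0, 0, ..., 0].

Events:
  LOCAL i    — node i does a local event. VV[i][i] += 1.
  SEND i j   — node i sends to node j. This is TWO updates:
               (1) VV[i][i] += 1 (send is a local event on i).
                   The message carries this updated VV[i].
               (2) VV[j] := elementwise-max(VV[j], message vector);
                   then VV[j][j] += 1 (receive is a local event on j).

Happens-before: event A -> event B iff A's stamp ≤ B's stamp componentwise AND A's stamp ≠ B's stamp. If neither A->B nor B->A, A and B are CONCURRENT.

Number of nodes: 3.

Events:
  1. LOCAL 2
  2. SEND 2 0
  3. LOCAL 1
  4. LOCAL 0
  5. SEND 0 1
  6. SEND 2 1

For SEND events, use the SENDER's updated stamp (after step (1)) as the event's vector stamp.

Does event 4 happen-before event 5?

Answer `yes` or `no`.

Initial: VV[0]=[0, 0, 0]
Initial: VV[1]=[0, 0, 0]
Initial: VV[2]=[0, 0, 0]
Event 1: LOCAL 2: VV[2][2]++ -> VV[2]=[0, 0, 1]
Event 2: SEND 2->0: VV[2][2]++ -> VV[2]=[0, 0, 2], msg_vec=[0, 0, 2]; VV[0]=max(VV[0],msg_vec) then VV[0][0]++ -> VV[0]=[1, 0, 2]
Event 3: LOCAL 1: VV[1][1]++ -> VV[1]=[0, 1, 0]
Event 4: LOCAL 0: VV[0][0]++ -> VV[0]=[2, 0, 2]
Event 5: SEND 0->1: VV[0][0]++ -> VV[0]=[3, 0, 2], msg_vec=[3, 0, 2]; VV[1]=max(VV[1],msg_vec) then VV[1][1]++ -> VV[1]=[3, 2, 2]
Event 6: SEND 2->1: VV[2][2]++ -> VV[2]=[0, 0, 3], msg_vec=[0, 0, 3]; VV[1]=max(VV[1],msg_vec) then VV[1][1]++ -> VV[1]=[3, 3, 3]
Event 4 stamp: [2, 0, 2]
Event 5 stamp: [3, 0, 2]
[2, 0, 2] <= [3, 0, 2]? True. Equal? False. Happens-before: True

Answer: yes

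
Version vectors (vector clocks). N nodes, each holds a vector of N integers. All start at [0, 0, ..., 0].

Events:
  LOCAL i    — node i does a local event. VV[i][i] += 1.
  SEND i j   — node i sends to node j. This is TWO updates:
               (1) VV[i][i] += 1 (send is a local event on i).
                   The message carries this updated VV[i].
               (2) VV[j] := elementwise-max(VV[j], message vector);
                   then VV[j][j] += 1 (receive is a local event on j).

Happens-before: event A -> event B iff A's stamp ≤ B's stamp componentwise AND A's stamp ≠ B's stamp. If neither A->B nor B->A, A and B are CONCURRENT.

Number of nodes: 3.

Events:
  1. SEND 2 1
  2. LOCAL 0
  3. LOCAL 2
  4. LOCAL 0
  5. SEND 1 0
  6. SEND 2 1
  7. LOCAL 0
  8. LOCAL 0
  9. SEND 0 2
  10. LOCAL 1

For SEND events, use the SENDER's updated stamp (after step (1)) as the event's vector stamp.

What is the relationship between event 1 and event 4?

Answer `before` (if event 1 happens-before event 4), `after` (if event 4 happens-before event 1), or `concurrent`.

Answer: concurrent

Derivation:
Initial: VV[0]=[0, 0, 0]
Initial: VV[1]=[0, 0, 0]
Initial: VV[2]=[0, 0, 0]
Event 1: SEND 2->1: VV[2][2]++ -> VV[2]=[0, 0, 1], msg_vec=[0, 0, 1]; VV[1]=max(VV[1],msg_vec) then VV[1][1]++ -> VV[1]=[0, 1, 1]
Event 2: LOCAL 0: VV[0][0]++ -> VV[0]=[1, 0, 0]
Event 3: LOCAL 2: VV[2][2]++ -> VV[2]=[0, 0, 2]
Event 4: LOCAL 0: VV[0][0]++ -> VV[0]=[2, 0, 0]
Event 5: SEND 1->0: VV[1][1]++ -> VV[1]=[0, 2, 1], msg_vec=[0, 2, 1]; VV[0]=max(VV[0],msg_vec) then VV[0][0]++ -> VV[0]=[3, 2, 1]
Event 6: SEND 2->1: VV[2][2]++ -> VV[2]=[0, 0, 3], msg_vec=[0, 0, 3]; VV[1]=max(VV[1],msg_vec) then VV[1][1]++ -> VV[1]=[0, 3, 3]
Event 7: LOCAL 0: VV[0][0]++ -> VV[0]=[4, 2, 1]
Event 8: LOCAL 0: VV[0][0]++ -> VV[0]=[5, 2, 1]
Event 9: SEND 0->2: VV[0][0]++ -> VV[0]=[6, 2, 1], msg_vec=[6, 2, 1]; VV[2]=max(VV[2],msg_vec) then VV[2][2]++ -> VV[2]=[6, 2, 4]
Event 10: LOCAL 1: VV[1][1]++ -> VV[1]=[0, 4, 3]
Event 1 stamp: [0, 0, 1]
Event 4 stamp: [2, 0, 0]
[0, 0, 1] <= [2, 0, 0]? False
[2, 0, 0] <= [0, 0, 1]? False
Relation: concurrent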